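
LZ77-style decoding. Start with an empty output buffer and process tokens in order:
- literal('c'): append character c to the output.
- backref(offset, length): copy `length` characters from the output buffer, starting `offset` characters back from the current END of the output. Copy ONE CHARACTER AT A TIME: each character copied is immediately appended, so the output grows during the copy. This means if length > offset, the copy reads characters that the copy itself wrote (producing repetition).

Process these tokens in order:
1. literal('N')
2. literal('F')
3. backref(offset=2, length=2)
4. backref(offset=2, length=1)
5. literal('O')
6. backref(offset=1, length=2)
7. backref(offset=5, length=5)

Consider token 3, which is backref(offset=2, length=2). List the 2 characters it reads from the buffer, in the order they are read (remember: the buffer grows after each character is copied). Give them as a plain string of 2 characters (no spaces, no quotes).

Answer: NF

Derivation:
Token 1: literal('N'). Output: "N"
Token 2: literal('F'). Output: "NF"
Token 3: backref(off=2, len=2). Buffer before: "NF" (len 2)
  byte 1: read out[0]='N', append. Buffer now: "NFN"
  byte 2: read out[1]='F', append. Buffer now: "NFNF"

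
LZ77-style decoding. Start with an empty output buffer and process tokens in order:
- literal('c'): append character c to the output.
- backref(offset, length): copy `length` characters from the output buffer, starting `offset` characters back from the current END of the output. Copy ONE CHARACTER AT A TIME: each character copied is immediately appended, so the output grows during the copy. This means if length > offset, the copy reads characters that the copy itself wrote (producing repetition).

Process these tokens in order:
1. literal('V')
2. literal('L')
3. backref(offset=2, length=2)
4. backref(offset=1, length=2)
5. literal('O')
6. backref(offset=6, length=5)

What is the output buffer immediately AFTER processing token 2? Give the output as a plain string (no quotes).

Answer: VL

Derivation:
Token 1: literal('V'). Output: "V"
Token 2: literal('L'). Output: "VL"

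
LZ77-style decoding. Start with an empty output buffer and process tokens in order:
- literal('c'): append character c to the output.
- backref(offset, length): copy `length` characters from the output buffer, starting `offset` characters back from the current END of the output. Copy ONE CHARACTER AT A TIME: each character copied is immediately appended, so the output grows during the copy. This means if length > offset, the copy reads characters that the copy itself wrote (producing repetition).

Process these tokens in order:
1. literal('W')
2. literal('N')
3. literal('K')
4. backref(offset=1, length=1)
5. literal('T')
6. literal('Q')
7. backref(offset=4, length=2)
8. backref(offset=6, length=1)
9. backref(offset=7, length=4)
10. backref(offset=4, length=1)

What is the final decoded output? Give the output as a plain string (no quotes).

Answer: WNKKTQKKKKKTQK

Derivation:
Token 1: literal('W'). Output: "W"
Token 2: literal('N'). Output: "WN"
Token 3: literal('K'). Output: "WNK"
Token 4: backref(off=1, len=1). Copied 'K' from pos 2. Output: "WNKK"
Token 5: literal('T'). Output: "WNKKT"
Token 6: literal('Q'). Output: "WNKKTQ"
Token 7: backref(off=4, len=2). Copied 'KK' from pos 2. Output: "WNKKTQKK"
Token 8: backref(off=6, len=1). Copied 'K' from pos 2. Output: "WNKKTQKKK"
Token 9: backref(off=7, len=4). Copied 'KKTQ' from pos 2. Output: "WNKKTQKKKKKTQ"
Token 10: backref(off=4, len=1). Copied 'K' from pos 9. Output: "WNKKTQKKKKKTQK"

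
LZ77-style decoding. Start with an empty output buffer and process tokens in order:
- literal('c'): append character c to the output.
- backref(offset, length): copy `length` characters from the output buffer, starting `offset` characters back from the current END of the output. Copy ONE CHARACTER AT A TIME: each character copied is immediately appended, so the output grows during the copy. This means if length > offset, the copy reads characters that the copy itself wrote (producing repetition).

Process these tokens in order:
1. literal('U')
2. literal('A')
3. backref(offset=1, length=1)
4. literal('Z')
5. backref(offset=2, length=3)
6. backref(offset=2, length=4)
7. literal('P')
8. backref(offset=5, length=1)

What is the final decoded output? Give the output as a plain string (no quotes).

Answer: UAAZAZAZAZAPZ

Derivation:
Token 1: literal('U'). Output: "U"
Token 2: literal('A'). Output: "UA"
Token 3: backref(off=1, len=1). Copied 'A' from pos 1. Output: "UAA"
Token 4: literal('Z'). Output: "UAAZ"
Token 5: backref(off=2, len=3) (overlapping!). Copied 'AZA' from pos 2. Output: "UAAZAZA"
Token 6: backref(off=2, len=4) (overlapping!). Copied 'ZAZA' from pos 5. Output: "UAAZAZAZAZA"
Token 7: literal('P'). Output: "UAAZAZAZAZAP"
Token 8: backref(off=5, len=1). Copied 'Z' from pos 7. Output: "UAAZAZAZAZAPZ"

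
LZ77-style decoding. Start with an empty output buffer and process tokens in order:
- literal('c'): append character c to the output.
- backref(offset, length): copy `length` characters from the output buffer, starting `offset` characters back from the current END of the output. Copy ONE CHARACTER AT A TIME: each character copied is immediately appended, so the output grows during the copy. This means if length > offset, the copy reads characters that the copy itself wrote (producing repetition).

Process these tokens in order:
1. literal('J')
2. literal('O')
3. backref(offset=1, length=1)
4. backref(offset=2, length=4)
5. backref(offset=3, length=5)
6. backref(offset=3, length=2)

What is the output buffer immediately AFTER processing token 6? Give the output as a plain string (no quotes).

Answer: JOOOOOOOOOOOOO

Derivation:
Token 1: literal('J'). Output: "J"
Token 2: literal('O'). Output: "JO"
Token 3: backref(off=1, len=1). Copied 'O' from pos 1. Output: "JOO"
Token 4: backref(off=2, len=4) (overlapping!). Copied 'OOOO' from pos 1. Output: "JOOOOOO"
Token 5: backref(off=3, len=5) (overlapping!). Copied 'OOOOO' from pos 4. Output: "JOOOOOOOOOOO"
Token 6: backref(off=3, len=2). Copied 'OO' from pos 9. Output: "JOOOOOOOOOOOOO"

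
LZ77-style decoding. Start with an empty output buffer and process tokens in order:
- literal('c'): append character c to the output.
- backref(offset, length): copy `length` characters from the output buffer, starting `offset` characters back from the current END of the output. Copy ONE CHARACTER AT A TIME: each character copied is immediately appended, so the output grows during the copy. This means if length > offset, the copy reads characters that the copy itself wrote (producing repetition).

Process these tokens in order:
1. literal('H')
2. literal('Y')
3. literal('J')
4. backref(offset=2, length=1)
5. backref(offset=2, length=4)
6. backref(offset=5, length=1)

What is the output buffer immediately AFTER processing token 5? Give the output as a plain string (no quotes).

Answer: HYJYJYJY

Derivation:
Token 1: literal('H'). Output: "H"
Token 2: literal('Y'). Output: "HY"
Token 3: literal('J'). Output: "HYJ"
Token 4: backref(off=2, len=1). Copied 'Y' from pos 1. Output: "HYJY"
Token 5: backref(off=2, len=4) (overlapping!). Copied 'JYJY' from pos 2. Output: "HYJYJYJY"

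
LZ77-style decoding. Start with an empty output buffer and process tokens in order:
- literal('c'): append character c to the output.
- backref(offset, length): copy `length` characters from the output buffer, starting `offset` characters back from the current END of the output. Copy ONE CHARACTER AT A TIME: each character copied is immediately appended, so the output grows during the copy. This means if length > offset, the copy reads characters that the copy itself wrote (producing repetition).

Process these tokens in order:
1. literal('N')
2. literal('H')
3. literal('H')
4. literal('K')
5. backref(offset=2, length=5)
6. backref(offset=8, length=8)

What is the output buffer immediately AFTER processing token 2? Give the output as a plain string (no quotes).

Answer: NH

Derivation:
Token 1: literal('N'). Output: "N"
Token 2: literal('H'). Output: "NH"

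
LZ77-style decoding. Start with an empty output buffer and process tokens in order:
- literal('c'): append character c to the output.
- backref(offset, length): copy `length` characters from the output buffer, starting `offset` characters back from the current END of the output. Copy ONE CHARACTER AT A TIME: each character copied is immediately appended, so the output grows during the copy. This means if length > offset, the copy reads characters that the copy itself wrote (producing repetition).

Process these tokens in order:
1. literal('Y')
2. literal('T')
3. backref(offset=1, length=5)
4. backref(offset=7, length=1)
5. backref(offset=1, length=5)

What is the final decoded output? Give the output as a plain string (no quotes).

Token 1: literal('Y'). Output: "Y"
Token 2: literal('T'). Output: "YT"
Token 3: backref(off=1, len=5) (overlapping!). Copied 'TTTTT' from pos 1. Output: "YTTTTTT"
Token 4: backref(off=7, len=1). Copied 'Y' from pos 0. Output: "YTTTTTTY"
Token 5: backref(off=1, len=5) (overlapping!). Copied 'YYYYY' from pos 7. Output: "YTTTTTTYYYYYY"

Answer: YTTTTTTYYYYYY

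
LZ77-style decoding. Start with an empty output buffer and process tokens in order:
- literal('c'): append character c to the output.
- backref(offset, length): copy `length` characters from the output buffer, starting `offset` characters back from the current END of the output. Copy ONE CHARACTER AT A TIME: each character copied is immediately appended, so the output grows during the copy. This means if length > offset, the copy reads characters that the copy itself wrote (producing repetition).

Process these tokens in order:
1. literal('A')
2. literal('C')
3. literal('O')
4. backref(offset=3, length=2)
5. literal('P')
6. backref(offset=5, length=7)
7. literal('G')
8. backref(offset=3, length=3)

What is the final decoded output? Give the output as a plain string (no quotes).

Answer: ACOACPCOACPCOGCOG

Derivation:
Token 1: literal('A'). Output: "A"
Token 2: literal('C'). Output: "AC"
Token 3: literal('O'). Output: "ACO"
Token 4: backref(off=3, len=2). Copied 'AC' from pos 0. Output: "ACOAC"
Token 5: literal('P'). Output: "ACOACP"
Token 6: backref(off=5, len=7) (overlapping!). Copied 'COACPCO' from pos 1. Output: "ACOACPCOACPCO"
Token 7: literal('G'). Output: "ACOACPCOACPCOG"
Token 8: backref(off=3, len=3). Copied 'COG' from pos 11. Output: "ACOACPCOACPCOGCOG"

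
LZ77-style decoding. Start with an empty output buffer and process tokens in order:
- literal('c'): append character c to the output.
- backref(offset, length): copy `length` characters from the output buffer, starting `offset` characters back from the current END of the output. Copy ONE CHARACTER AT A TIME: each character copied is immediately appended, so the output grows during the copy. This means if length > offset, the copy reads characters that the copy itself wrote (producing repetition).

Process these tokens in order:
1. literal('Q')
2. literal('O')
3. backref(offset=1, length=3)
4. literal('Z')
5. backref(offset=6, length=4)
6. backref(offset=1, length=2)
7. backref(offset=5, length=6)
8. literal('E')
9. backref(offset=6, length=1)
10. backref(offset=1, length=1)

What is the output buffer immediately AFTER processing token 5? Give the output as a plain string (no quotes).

Token 1: literal('Q'). Output: "Q"
Token 2: literal('O'). Output: "QO"
Token 3: backref(off=1, len=3) (overlapping!). Copied 'OOO' from pos 1. Output: "QOOOO"
Token 4: literal('Z'). Output: "QOOOOZ"
Token 5: backref(off=6, len=4). Copied 'QOOO' from pos 0. Output: "QOOOOZQOOO"

Answer: QOOOOZQOOO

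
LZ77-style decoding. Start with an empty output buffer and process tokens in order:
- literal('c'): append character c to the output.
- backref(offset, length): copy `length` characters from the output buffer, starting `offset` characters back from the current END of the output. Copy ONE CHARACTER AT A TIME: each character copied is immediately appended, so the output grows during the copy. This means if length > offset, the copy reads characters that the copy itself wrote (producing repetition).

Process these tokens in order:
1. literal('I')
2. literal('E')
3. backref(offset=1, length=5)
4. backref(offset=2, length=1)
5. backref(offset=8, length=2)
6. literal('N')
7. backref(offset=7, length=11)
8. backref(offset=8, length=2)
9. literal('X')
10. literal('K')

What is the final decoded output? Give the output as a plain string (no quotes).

Token 1: literal('I'). Output: "I"
Token 2: literal('E'). Output: "IE"
Token 3: backref(off=1, len=5) (overlapping!). Copied 'EEEEE' from pos 1. Output: "IEEEEEE"
Token 4: backref(off=2, len=1). Copied 'E' from pos 5. Output: "IEEEEEEE"
Token 5: backref(off=8, len=2). Copied 'IE' from pos 0. Output: "IEEEEEEEIE"
Token 6: literal('N'). Output: "IEEEEEEEIEN"
Token 7: backref(off=7, len=11) (overlapping!). Copied 'EEEEIENEEEE' from pos 4. Output: "IEEEEEEEIENEEEEIENEEEE"
Token 8: backref(off=8, len=2). Copied 'EI' from pos 14. Output: "IEEEEEEEIENEEEEIENEEEEEI"
Token 9: literal('X'). Output: "IEEEEEEEIENEEEEIENEEEEEIX"
Token 10: literal('K'). Output: "IEEEEEEEIENEEEEIENEEEEEIXK"

Answer: IEEEEEEEIENEEEEIENEEEEEIXK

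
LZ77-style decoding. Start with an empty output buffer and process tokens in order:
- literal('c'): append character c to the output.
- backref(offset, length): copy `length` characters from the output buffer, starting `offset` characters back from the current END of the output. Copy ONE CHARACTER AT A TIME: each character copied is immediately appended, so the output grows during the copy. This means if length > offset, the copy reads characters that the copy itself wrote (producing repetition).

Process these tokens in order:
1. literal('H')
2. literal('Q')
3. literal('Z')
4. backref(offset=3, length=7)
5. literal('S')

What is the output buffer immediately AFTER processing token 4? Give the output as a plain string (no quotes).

Token 1: literal('H'). Output: "H"
Token 2: literal('Q'). Output: "HQ"
Token 3: literal('Z'). Output: "HQZ"
Token 4: backref(off=3, len=7) (overlapping!). Copied 'HQZHQZH' from pos 0. Output: "HQZHQZHQZH"

Answer: HQZHQZHQZH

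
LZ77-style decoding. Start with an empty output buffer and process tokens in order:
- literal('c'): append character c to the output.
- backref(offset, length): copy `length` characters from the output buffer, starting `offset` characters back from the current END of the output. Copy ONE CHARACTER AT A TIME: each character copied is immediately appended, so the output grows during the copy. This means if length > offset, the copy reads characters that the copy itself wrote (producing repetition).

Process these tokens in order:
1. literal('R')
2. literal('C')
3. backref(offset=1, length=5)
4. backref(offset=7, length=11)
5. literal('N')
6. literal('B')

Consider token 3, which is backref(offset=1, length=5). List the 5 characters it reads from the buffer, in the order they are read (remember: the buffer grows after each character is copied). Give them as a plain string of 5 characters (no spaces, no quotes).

Answer: CCCCC

Derivation:
Token 1: literal('R'). Output: "R"
Token 2: literal('C'). Output: "RC"
Token 3: backref(off=1, len=5). Buffer before: "RC" (len 2)
  byte 1: read out[1]='C', append. Buffer now: "RCC"
  byte 2: read out[2]='C', append. Buffer now: "RCCC"
  byte 3: read out[3]='C', append. Buffer now: "RCCCC"
  byte 4: read out[4]='C', append. Buffer now: "RCCCCC"
  byte 5: read out[5]='C', append. Buffer now: "RCCCCCC"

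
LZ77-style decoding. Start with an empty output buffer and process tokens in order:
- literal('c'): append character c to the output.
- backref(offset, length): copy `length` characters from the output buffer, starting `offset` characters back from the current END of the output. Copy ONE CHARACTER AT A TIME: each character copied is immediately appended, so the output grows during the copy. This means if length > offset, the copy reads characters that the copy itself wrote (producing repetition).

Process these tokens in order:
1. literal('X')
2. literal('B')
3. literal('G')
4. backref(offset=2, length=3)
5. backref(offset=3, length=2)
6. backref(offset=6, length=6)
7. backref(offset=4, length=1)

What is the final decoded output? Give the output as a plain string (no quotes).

Token 1: literal('X'). Output: "X"
Token 2: literal('B'). Output: "XB"
Token 3: literal('G'). Output: "XBG"
Token 4: backref(off=2, len=3) (overlapping!). Copied 'BGB' from pos 1. Output: "XBGBGB"
Token 5: backref(off=3, len=2). Copied 'BG' from pos 3. Output: "XBGBGBBG"
Token 6: backref(off=6, len=6). Copied 'GBGBBG' from pos 2. Output: "XBGBGBBGGBGBBG"
Token 7: backref(off=4, len=1). Copied 'G' from pos 10. Output: "XBGBGBBGGBGBBGG"

Answer: XBGBGBBGGBGBBGG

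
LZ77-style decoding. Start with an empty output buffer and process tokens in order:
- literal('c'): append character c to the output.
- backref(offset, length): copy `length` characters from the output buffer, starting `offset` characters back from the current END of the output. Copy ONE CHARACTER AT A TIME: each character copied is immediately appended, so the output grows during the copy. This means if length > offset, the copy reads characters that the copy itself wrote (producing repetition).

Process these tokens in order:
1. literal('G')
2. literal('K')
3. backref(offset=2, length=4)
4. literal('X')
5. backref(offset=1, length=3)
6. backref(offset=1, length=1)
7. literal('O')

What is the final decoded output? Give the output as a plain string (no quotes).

Token 1: literal('G'). Output: "G"
Token 2: literal('K'). Output: "GK"
Token 3: backref(off=2, len=4) (overlapping!). Copied 'GKGK' from pos 0. Output: "GKGKGK"
Token 4: literal('X'). Output: "GKGKGKX"
Token 5: backref(off=1, len=3) (overlapping!). Copied 'XXX' from pos 6. Output: "GKGKGKXXXX"
Token 6: backref(off=1, len=1). Copied 'X' from pos 9. Output: "GKGKGKXXXXX"
Token 7: literal('O'). Output: "GKGKGKXXXXXO"

Answer: GKGKGKXXXXXO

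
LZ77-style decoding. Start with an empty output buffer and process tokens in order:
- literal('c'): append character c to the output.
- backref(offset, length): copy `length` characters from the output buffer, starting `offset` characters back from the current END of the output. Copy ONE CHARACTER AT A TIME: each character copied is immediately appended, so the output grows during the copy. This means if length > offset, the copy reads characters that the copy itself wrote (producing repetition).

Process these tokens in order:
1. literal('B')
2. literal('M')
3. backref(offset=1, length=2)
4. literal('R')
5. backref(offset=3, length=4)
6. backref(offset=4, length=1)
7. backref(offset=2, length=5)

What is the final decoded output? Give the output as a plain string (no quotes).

Answer: BMMMRMMRMMMMMMM

Derivation:
Token 1: literal('B'). Output: "B"
Token 2: literal('M'). Output: "BM"
Token 3: backref(off=1, len=2) (overlapping!). Copied 'MM' from pos 1. Output: "BMMM"
Token 4: literal('R'). Output: "BMMMR"
Token 5: backref(off=3, len=4) (overlapping!). Copied 'MMRM' from pos 2. Output: "BMMMRMMRM"
Token 6: backref(off=4, len=1). Copied 'M' from pos 5. Output: "BMMMRMMRMM"
Token 7: backref(off=2, len=5) (overlapping!). Copied 'MMMMM' from pos 8. Output: "BMMMRMMRMMMMMMM"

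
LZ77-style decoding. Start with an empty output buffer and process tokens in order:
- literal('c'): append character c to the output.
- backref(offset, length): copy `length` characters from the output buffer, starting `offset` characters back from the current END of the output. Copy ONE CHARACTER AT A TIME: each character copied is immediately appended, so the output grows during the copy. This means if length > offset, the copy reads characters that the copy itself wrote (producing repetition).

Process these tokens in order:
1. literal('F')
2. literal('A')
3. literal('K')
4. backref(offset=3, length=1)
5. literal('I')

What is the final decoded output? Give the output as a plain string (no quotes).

Token 1: literal('F'). Output: "F"
Token 2: literal('A'). Output: "FA"
Token 3: literal('K'). Output: "FAK"
Token 4: backref(off=3, len=1). Copied 'F' from pos 0. Output: "FAKF"
Token 5: literal('I'). Output: "FAKFI"

Answer: FAKFI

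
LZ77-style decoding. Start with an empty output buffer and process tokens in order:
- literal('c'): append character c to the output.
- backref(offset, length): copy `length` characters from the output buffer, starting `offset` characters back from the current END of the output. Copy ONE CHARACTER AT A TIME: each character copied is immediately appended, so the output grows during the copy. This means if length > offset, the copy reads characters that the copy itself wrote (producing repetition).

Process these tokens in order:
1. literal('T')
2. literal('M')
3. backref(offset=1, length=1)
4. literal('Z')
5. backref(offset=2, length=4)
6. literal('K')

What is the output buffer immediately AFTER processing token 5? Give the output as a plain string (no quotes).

Answer: TMMZMZMZ

Derivation:
Token 1: literal('T'). Output: "T"
Token 2: literal('M'). Output: "TM"
Token 3: backref(off=1, len=1). Copied 'M' from pos 1. Output: "TMM"
Token 4: literal('Z'). Output: "TMMZ"
Token 5: backref(off=2, len=4) (overlapping!). Copied 'MZMZ' from pos 2. Output: "TMMZMZMZ"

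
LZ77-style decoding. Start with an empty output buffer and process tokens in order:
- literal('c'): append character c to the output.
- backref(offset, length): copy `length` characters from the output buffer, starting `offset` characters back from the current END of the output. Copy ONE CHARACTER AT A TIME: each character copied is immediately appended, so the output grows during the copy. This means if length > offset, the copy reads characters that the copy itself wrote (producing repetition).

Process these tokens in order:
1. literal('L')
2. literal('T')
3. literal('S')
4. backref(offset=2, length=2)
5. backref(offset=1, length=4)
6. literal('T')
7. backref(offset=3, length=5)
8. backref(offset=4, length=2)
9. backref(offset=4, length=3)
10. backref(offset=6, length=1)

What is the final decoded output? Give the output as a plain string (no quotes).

Answer: LTSTSSSSSTSSTSSSTSSSS

Derivation:
Token 1: literal('L'). Output: "L"
Token 2: literal('T'). Output: "LT"
Token 3: literal('S'). Output: "LTS"
Token 4: backref(off=2, len=2). Copied 'TS' from pos 1. Output: "LTSTS"
Token 5: backref(off=1, len=4) (overlapping!). Copied 'SSSS' from pos 4. Output: "LTSTSSSSS"
Token 6: literal('T'). Output: "LTSTSSSSST"
Token 7: backref(off=3, len=5) (overlapping!). Copied 'SSTSS' from pos 7. Output: "LTSTSSSSSTSSTSS"
Token 8: backref(off=4, len=2). Copied 'ST' from pos 11. Output: "LTSTSSSSSTSSTSSST"
Token 9: backref(off=4, len=3). Copied 'SSS' from pos 13. Output: "LTSTSSSSSTSSTSSSTSSS"
Token 10: backref(off=6, len=1). Copied 'S' from pos 14. Output: "LTSTSSSSSTSSTSSSTSSSS"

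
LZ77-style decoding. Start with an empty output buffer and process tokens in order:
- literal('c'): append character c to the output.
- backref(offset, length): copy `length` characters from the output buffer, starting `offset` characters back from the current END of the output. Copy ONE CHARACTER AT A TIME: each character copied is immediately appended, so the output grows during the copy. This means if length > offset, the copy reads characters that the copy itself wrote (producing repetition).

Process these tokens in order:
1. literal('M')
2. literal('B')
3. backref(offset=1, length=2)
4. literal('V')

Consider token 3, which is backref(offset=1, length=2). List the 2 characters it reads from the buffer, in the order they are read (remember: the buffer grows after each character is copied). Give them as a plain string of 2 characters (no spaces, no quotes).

Token 1: literal('M'). Output: "M"
Token 2: literal('B'). Output: "MB"
Token 3: backref(off=1, len=2). Buffer before: "MB" (len 2)
  byte 1: read out[1]='B', append. Buffer now: "MBB"
  byte 2: read out[2]='B', append. Buffer now: "MBBB"

Answer: BB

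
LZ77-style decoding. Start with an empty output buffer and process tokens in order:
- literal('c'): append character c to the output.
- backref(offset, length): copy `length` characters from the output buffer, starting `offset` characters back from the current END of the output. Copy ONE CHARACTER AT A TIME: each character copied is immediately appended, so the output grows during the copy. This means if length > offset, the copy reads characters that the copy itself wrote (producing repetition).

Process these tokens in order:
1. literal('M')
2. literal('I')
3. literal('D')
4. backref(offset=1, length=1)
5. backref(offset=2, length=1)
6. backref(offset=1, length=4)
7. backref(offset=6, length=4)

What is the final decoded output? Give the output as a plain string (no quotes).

Answer: MIDDDDDDDDDDD

Derivation:
Token 1: literal('M'). Output: "M"
Token 2: literal('I'). Output: "MI"
Token 3: literal('D'). Output: "MID"
Token 4: backref(off=1, len=1). Copied 'D' from pos 2. Output: "MIDD"
Token 5: backref(off=2, len=1). Copied 'D' from pos 2. Output: "MIDDD"
Token 6: backref(off=1, len=4) (overlapping!). Copied 'DDDD' from pos 4. Output: "MIDDDDDDD"
Token 7: backref(off=6, len=4). Copied 'DDDD' from pos 3. Output: "MIDDDDDDDDDDD"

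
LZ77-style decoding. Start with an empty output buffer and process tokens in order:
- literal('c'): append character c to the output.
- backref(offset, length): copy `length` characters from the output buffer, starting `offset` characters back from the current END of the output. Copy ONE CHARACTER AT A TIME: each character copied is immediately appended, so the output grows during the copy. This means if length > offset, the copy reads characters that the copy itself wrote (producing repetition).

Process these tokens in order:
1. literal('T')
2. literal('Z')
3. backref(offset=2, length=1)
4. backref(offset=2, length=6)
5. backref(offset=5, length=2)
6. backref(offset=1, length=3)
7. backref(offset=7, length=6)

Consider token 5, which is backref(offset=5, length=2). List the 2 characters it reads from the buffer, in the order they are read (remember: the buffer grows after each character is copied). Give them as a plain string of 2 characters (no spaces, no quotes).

Token 1: literal('T'). Output: "T"
Token 2: literal('Z'). Output: "TZ"
Token 3: backref(off=2, len=1). Copied 'T' from pos 0. Output: "TZT"
Token 4: backref(off=2, len=6) (overlapping!). Copied 'ZTZTZT' from pos 1. Output: "TZTZTZTZT"
Token 5: backref(off=5, len=2). Buffer before: "TZTZTZTZT" (len 9)
  byte 1: read out[4]='T', append. Buffer now: "TZTZTZTZTT"
  byte 2: read out[5]='Z', append. Buffer now: "TZTZTZTZTTZ"

Answer: TZ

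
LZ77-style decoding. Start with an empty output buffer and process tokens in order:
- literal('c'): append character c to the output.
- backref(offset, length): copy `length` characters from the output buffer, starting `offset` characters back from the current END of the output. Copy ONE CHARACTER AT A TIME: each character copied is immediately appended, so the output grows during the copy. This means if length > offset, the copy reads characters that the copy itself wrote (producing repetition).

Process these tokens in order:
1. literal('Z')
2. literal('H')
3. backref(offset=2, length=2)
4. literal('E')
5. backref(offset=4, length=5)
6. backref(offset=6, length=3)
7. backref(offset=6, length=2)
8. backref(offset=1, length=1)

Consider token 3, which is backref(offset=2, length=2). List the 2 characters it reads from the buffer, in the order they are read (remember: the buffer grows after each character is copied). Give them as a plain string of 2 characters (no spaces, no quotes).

Answer: ZH

Derivation:
Token 1: literal('Z'). Output: "Z"
Token 2: literal('H'). Output: "ZH"
Token 3: backref(off=2, len=2). Buffer before: "ZH" (len 2)
  byte 1: read out[0]='Z', append. Buffer now: "ZHZ"
  byte 2: read out[1]='H', append. Buffer now: "ZHZH"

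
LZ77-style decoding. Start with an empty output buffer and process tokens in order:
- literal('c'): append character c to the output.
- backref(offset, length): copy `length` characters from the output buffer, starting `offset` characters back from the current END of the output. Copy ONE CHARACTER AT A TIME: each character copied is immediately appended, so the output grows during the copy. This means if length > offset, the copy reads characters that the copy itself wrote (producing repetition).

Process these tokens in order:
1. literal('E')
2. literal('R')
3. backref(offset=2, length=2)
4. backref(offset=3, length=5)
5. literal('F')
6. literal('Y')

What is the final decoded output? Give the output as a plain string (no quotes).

Token 1: literal('E'). Output: "E"
Token 2: literal('R'). Output: "ER"
Token 3: backref(off=2, len=2). Copied 'ER' from pos 0. Output: "ERER"
Token 4: backref(off=3, len=5) (overlapping!). Copied 'RERRE' from pos 1. Output: "ERERRERRE"
Token 5: literal('F'). Output: "ERERRERREF"
Token 6: literal('Y'). Output: "ERERRERREFY"

Answer: ERERRERREFY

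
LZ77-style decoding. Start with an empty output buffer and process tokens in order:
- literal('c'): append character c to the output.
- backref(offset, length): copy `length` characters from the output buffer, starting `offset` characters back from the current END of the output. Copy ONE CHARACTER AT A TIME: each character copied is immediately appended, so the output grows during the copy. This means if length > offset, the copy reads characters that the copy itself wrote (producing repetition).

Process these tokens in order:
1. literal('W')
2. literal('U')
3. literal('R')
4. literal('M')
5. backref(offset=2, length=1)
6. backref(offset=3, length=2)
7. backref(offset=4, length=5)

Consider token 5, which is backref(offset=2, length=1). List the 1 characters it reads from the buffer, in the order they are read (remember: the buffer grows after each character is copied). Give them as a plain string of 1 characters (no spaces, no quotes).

Token 1: literal('W'). Output: "W"
Token 2: literal('U'). Output: "WU"
Token 3: literal('R'). Output: "WUR"
Token 4: literal('M'). Output: "WURM"
Token 5: backref(off=2, len=1). Buffer before: "WURM" (len 4)
  byte 1: read out[2]='R', append. Buffer now: "WURMR"

Answer: R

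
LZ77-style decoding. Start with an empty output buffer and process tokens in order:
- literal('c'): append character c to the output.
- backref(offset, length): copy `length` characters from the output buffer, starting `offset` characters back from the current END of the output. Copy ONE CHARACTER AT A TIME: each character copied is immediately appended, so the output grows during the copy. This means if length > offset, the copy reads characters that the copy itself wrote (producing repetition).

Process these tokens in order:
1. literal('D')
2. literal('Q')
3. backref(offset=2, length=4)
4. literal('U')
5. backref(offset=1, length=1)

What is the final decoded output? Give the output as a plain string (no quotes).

Token 1: literal('D'). Output: "D"
Token 2: literal('Q'). Output: "DQ"
Token 3: backref(off=2, len=4) (overlapping!). Copied 'DQDQ' from pos 0. Output: "DQDQDQ"
Token 4: literal('U'). Output: "DQDQDQU"
Token 5: backref(off=1, len=1). Copied 'U' from pos 6. Output: "DQDQDQUU"

Answer: DQDQDQUU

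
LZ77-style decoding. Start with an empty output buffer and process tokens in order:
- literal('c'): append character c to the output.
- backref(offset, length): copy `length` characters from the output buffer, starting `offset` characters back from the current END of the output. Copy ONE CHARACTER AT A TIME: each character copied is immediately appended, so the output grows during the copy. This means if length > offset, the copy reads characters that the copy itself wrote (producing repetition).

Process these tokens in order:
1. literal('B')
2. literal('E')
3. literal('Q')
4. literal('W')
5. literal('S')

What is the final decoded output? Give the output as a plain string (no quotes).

Token 1: literal('B'). Output: "B"
Token 2: literal('E'). Output: "BE"
Token 3: literal('Q'). Output: "BEQ"
Token 4: literal('W'). Output: "BEQW"
Token 5: literal('S'). Output: "BEQWS"

Answer: BEQWS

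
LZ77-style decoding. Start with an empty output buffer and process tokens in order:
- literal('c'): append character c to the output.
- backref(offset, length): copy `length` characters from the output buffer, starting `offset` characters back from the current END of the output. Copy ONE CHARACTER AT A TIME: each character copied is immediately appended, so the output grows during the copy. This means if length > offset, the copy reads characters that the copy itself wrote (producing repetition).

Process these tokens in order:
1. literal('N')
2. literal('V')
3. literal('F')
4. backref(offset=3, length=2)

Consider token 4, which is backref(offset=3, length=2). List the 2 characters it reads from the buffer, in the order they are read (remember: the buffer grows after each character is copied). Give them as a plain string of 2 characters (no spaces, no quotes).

Answer: NV

Derivation:
Token 1: literal('N'). Output: "N"
Token 2: literal('V'). Output: "NV"
Token 3: literal('F'). Output: "NVF"
Token 4: backref(off=3, len=2). Buffer before: "NVF" (len 3)
  byte 1: read out[0]='N', append. Buffer now: "NVFN"
  byte 2: read out[1]='V', append. Buffer now: "NVFNV"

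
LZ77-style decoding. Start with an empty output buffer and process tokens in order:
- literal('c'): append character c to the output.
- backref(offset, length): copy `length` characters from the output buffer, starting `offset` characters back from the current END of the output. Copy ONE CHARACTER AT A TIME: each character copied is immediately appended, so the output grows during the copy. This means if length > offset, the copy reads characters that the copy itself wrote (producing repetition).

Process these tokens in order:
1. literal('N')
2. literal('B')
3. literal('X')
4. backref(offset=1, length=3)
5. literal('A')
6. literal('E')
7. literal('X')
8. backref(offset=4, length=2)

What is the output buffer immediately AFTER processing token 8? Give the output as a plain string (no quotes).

Answer: NBXXXXAEXXA

Derivation:
Token 1: literal('N'). Output: "N"
Token 2: literal('B'). Output: "NB"
Token 3: literal('X'). Output: "NBX"
Token 4: backref(off=1, len=3) (overlapping!). Copied 'XXX' from pos 2. Output: "NBXXXX"
Token 5: literal('A'). Output: "NBXXXXA"
Token 6: literal('E'). Output: "NBXXXXAE"
Token 7: literal('X'). Output: "NBXXXXAEX"
Token 8: backref(off=4, len=2). Copied 'XA' from pos 5. Output: "NBXXXXAEXXA"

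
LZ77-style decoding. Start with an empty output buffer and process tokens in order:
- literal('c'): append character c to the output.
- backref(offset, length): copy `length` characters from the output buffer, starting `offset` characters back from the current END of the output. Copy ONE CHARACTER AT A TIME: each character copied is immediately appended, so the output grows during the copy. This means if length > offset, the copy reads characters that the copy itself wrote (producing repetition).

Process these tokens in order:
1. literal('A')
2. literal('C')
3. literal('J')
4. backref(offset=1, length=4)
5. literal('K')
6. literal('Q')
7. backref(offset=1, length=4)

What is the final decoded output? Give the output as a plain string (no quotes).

Answer: ACJJJJJKQQQQQ

Derivation:
Token 1: literal('A'). Output: "A"
Token 2: literal('C'). Output: "AC"
Token 3: literal('J'). Output: "ACJ"
Token 4: backref(off=1, len=4) (overlapping!). Copied 'JJJJ' from pos 2. Output: "ACJJJJJ"
Token 5: literal('K'). Output: "ACJJJJJK"
Token 6: literal('Q'). Output: "ACJJJJJKQ"
Token 7: backref(off=1, len=4) (overlapping!). Copied 'QQQQ' from pos 8. Output: "ACJJJJJKQQQQQ"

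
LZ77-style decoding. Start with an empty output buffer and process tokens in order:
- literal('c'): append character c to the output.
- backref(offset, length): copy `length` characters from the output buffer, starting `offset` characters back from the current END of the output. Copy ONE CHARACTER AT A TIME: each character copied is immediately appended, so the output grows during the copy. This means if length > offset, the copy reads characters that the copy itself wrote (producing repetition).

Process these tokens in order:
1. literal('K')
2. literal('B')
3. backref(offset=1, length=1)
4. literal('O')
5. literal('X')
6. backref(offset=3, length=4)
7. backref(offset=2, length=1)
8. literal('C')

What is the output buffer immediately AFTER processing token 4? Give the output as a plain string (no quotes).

Answer: KBBO

Derivation:
Token 1: literal('K'). Output: "K"
Token 2: literal('B'). Output: "KB"
Token 3: backref(off=1, len=1). Copied 'B' from pos 1. Output: "KBB"
Token 4: literal('O'). Output: "KBBO"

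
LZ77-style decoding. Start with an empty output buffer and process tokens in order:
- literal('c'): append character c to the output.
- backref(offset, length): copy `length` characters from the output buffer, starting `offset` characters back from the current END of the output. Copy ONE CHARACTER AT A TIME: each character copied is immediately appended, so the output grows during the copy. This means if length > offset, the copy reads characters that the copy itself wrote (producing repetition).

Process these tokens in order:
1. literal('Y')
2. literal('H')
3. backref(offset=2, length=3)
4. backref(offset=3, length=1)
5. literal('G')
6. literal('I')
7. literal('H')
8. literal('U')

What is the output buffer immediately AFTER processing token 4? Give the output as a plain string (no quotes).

Answer: YHYHYY

Derivation:
Token 1: literal('Y'). Output: "Y"
Token 2: literal('H'). Output: "YH"
Token 3: backref(off=2, len=3) (overlapping!). Copied 'YHY' from pos 0. Output: "YHYHY"
Token 4: backref(off=3, len=1). Copied 'Y' from pos 2. Output: "YHYHYY"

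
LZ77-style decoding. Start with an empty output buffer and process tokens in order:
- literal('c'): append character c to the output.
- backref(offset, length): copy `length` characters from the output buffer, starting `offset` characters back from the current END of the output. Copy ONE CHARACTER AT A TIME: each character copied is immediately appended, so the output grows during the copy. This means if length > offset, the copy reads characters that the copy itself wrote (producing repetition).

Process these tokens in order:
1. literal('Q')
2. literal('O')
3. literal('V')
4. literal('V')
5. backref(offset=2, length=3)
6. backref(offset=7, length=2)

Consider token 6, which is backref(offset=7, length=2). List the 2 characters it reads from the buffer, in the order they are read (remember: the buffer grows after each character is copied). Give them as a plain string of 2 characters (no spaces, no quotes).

Token 1: literal('Q'). Output: "Q"
Token 2: literal('O'). Output: "QO"
Token 3: literal('V'). Output: "QOV"
Token 4: literal('V'). Output: "QOVV"
Token 5: backref(off=2, len=3) (overlapping!). Copied 'VVV' from pos 2. Output: "QOVVVVV"
Token 6: backref(off=7, len=2). Buffer before: "QOVVVVV" (len 7)
  byte 1: read out[0]='Q', append. Buffer now: "QOVVVVVQ"
  byte 2: read out[1]='O', append. Buffer now: "QOVVVVVQO"

Answer: QO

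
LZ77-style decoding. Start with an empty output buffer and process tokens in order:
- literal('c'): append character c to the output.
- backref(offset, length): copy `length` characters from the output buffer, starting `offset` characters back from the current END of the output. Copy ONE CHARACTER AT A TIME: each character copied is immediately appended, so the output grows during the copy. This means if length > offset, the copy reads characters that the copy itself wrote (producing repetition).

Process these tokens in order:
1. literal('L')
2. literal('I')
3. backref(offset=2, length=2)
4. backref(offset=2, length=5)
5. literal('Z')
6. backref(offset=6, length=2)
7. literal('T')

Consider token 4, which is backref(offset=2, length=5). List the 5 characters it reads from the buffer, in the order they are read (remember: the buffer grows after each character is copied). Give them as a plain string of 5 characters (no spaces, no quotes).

Answer: LILIL

Derivation:
Token 1: literal('L'). Output: "L"
Token 2: literal('I'). Output: "LI"
Token 3: backref(off=2, len=2). Copied 'LI' from pos 0. Output: "LILI"
Token 4: backref(off=2, len=5). Buffer before: "LILI" (len 4)
  byte 1: read out[2]='L', append. Buffer now: "LILIL"
  byte 2: read out[3]='I', append. Buffer now: "LILILI"
  byte 3: read out[4]='L', append. Buffer now: "LILILIL"
  byte 4: read out[5]='I', append. Buffer now: "LILILILI"
  byte 5: read out[6]='L', append. Buffer now: "LILILILIL"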